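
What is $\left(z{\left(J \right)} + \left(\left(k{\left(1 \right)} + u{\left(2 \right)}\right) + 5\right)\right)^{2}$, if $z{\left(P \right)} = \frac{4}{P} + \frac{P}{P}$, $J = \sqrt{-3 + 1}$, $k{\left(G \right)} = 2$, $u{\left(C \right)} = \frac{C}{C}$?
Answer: $73 - 36 i \sqrt{2} \approx 73.0 - 50.912 i$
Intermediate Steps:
$u{\left(C \right)} = 1$
$J = i \sqrt{2}$ ($J = \sqrt{-2} = i \sqrt{2} \approx 1.4142 i$)
$z{\left(P \right)} = 1 + \frac{4}{P}$ ($z{\left(P \right)} = \frac{4}{P} + 1 = 1 + \frac{4}{P}$)
$\left(z{\left(J \right)} + \left(\left(k{\left(1 \right)} + u{\left(2 \right)}\right) + 5\right)\right)^{2} = \left(\frac{4 + i \sqrt{2}}{i \sqrt{2}} + \left(\left(2 + 1\right) + 5\right)\right)^{2} = \left(- \frac{i \sqrt{2}}{2} \left(4 + i \sqrt{2}\right) + \left(3 + 5\right)\right)^{2} = \left(- \frac{i \sqrt{2} \left(4 + i \sqrt{2}\right)}{2} + 8\right)^{2} = \left(8 - \frac{i \sqrt{2} \left(4 + i \sqrt{2}\right)}{2}\right)^{2}$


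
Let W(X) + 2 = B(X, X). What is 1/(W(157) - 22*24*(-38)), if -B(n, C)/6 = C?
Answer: 1/19120 ≈ 5.2301e-5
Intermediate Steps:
B(n, C) = -6*C
W(X) = -2 - 6*X
1/(W(157) - 22*24*(-38)) = 1/((-2 - 6*157) - 22*24*(-38)) = 1/((-2 - 942) - 528*(-38)) = 1/(-944 + 20064) = 1/19120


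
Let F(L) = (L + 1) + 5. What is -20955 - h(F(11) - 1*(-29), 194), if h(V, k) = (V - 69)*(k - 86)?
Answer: -18471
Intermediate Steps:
F(L) = 6 + L (F(L) = (1 + L) + 5 = 6 + L)
h(V, k) = (-86 + k)*(-69 + V) (h(V, k) = (-69 + V)*(-86 + k) = (-86 + k)*(-69 + V))
-20955 - h(F(11) - 1*(-29), 194) = -20955 - (5934 - 86*((6 + 11) - 1*(-29)) - 69*194 + ((6 + 11) - 1*(-29))*194) = -20955 - (5934 - 86*(17 + 29) - 13386 + (17 + 29)*194) = -20955 - (5934 - 86*46 - 13386 + 46*194) = -20955 - (5934 - 3956 - 13386 + 8924) = -20955 - 1*(-2484) = -20955 + 2484 = -18471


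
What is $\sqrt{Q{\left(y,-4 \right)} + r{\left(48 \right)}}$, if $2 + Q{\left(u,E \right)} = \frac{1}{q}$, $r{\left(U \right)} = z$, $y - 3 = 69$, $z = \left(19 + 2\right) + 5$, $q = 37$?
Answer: $\frac{\sqrt{32893}}{37} \approx 4.9017$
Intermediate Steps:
$z = 26$ ($z = 21 + 5 = 26$)
$y = 72$ ($y = 3 + 69 = 72$)
$r{\left(U \right)} = 26$
$Q{\left(u,E \right)} = - \frac{73}{37}$ ($Q{\left(u,E \right)} = -2 + \frac{1}{37} = - \frac{73}{37}$)
$\sqrt{Q{\left(y,-4 \right)} + r{\left(48 \right)}} = \sqrt{- \frac{73}{37} + 26} = \sqrt{\frac{889}{37}} = \frac{\sqrt{32893}}{37}$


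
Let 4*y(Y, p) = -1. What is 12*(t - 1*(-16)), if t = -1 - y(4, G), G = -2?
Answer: 183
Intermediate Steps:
y(Y, p) = -¼ (y(Y, p) = (¼)*(-1) = -¼)
t = -¾ (t = -1 - 1*(-¼) = -1 + ¼ = -¾ ≈ -0.75000)
12*(t - 1*(-16)) = 12*(-¾ - 1*(-16)) = 12*(-¾ + 16) = 12*(61/4) = 183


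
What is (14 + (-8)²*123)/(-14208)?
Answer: -3943/7104 ≈ -0.55504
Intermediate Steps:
(14 + (-8)²*123)/(-14208) = (14 + 64*123)*(-1/14208) = (14 + 7872)*(-1/14208) = 7886*(-1/14208) = -3943/7104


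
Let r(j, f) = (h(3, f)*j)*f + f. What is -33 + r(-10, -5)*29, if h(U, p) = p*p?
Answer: 36072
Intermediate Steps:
h(U, p) = p**2
r(j, f) = f + j*f**3 (r(j, f) = (f**2*j)*f + f = (j*f**2)*f + f = j*f**3 + f = f + j*f**3)
-33 + r(-10, -5)*29 = -33 + (-5 - 10*(-5)**3)*29 = -33 + (-5 - 10*(-125))*29 = -33 + (-5 + 1250)*29 = -33 + 1245*29 = -33 + 36105 = 36072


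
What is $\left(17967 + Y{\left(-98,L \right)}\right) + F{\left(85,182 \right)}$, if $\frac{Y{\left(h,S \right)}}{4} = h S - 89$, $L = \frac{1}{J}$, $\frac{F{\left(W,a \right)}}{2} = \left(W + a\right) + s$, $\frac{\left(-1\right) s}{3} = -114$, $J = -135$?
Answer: $\frac{2542307}{135} \approx 18832.0$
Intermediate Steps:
$s = 342$ ($s = \left(-3\right) \left(-114\right) = 342$)
$F{\left(W,a \right)} = 684 + 2 W + 2 a$ ($F{\left(W,a \right)} = 2 \left(\left(W + a\right) + 342\right) = 2 \left(342 + W + a\right) = 684 + 2 W + 2 a$)
$L = - \frac{1}{135}$ ($L = \frac{1}{-135} = - \frac{1}{135} \approx -0.0074074$)
$Y{\left(h,S \right)} = -356 + 4 S h$ ($Y{\left(h,S \right)} = 4 \left(h S - 89\right) = 4 \left(S h - 89\right) = 4 \left(-89 + S h\right) = -356 + 4 S h$)
$\left(17967 + Y{\left(-98,L \right)}\right) + F{\left(85,182 \right)} = \left(17967 - \left(356 + \frac{4}{135} \left(-98\right)\right)\right) + \left(684 + 2 \cdot 85 + 2 \cdot 182\right) = \left(17967 + \left(-356 + \frac{392}{135}\right)\right) + \left(684 + 170 + 364\right) = \left(17967 - \frac{47668}{135}\right) + 1218 = \frac{2377877}{135} + 1218 = \frac{2542307}{135}$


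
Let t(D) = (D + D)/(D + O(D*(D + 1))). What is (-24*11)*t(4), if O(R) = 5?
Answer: -704/3 ≈ -234.67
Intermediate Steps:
t(D) = 2*D/(5 + D) (t(D) = (D + D)/(D + 5) = (2*D)/(5 + D) = 2*D/(5 + D))
(-24*11)*t(4) = (-24*11)*(2*4/(5 + 4)) = -528*4/9 = -264*8/9 = -704/3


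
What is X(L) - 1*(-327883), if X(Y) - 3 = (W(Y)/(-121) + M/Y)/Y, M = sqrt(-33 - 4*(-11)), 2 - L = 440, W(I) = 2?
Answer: 8688651115/26499 + sqrt(11)/191844 ≈ 3.2789e+5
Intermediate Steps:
L = -438 (L = 2 - 1*440 = 2 - 440 = -438)
M = sqrt(11) (M = sqrt(-33 + 44) = sqrt(11) ≈ 3.3166)
X(Y) = 3 + (-2/121 + sqrt(11)/Y)/Y (X(Y) = 3 + (2/(-121) + sqrt(11)/Y)/Y = 3 + (2*(-1/121) + sqrt(11)/Y)/Y = 3 + (-2/121 + sqrt(11)/Y)/Y)
X(L) - 1*(-327883) = (3 - 2/121/(-438) + sqrt(11)/(-438)**2) - 1*(-327883) = (3 - 2/121*(-1/438) + sqrt(11)*(1/191844)) + 327883 = (3 + 1/26499 + sqrt(11)/191844) + 327883 = (79498/26499 + sqrt(11)/191844) + 327883 = 8688651115/26499 + sqrt(11)/191844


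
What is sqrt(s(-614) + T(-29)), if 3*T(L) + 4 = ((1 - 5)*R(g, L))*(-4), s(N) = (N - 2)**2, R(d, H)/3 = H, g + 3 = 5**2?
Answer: 2*sqrt(852729)/3 ≈ 615.62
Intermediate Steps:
g = 22 (g = -3 + 5**2 = -3 + 25 = 22)
R(d, H) = 3*H
s(N) = (-2 + N)**2
T(L) = -4/3 + 16*L (T(L) = -4/3 + (((1 - 5)*(3*L))*(-4))/3 = -4/3 + (-12*L*(-4))/3 = -4/3 + (48*L)/3 = -4/3 + 16*L)
sqrt(s(-614) + T(-29)) = sqrt((-2 - 614)**2 + (-4/3 + 16*(-29))) = sqrt((-616)**2 + (-4/3 - 464)) = sqrt(379456 - 1396/3) = sqrt(1136972/3) = 2*sqrt(852729)/3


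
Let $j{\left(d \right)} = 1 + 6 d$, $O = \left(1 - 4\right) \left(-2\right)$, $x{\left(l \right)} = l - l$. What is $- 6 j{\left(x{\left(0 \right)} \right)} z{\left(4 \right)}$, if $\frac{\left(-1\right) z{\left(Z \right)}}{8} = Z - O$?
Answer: $-96$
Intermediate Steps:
$x{\left(l \right)} = 0$
$O = 6$ ($O = \left(-3\right) \left(-2\right) = 6$)
$z{\left(Z \right)} = 48 - 8 Z$ ($z{\left(Z \right)} = - 8 \left(Z - 6\right) = - 8 \left(-6 + Z\right) = 48 - 8 Z$)
$- 6 j{\left(x{\left(0 \right)} \right)} z{\left(4 \right)} = - 6 \left(1 + 6 \cdot 0\right) \left(48 - 32\right) = - 6 \left(1 + 0\right) \left(48 - 32\right) = \left(-6\right) 1 \cdot 16 = \left(-6\right) 16 = -96$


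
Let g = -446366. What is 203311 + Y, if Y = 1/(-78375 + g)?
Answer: 106685617450/524741 ≈ 2.0331e+5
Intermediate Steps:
Y = -1/524741 (Y = 1/(-78375 - 446366) = 1/(-524741) = -1/524741 ≈ -1.9057e-6)
203311 + Y = 203311 - 1/524741 = 106685617450/524741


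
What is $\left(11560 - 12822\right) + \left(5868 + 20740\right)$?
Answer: $25346$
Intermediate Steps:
$\left(11560 - 12822\right) + \left(5868 + 20740\right) = -1262 + 26608 = 25346$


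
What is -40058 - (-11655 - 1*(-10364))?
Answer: -38767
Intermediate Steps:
-40058 - (-11655 - 1*(-10364)) = -40058 - (-11655 + 10364) = -40058 - 1*(-1291) = -40058 + 1291 = -38767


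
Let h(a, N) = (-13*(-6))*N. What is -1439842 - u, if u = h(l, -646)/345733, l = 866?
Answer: -497800843798/345733 ≈ -1.4398e+6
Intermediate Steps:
h(a, N) = 78*N
u = -50388/345733 (u = (78*(-646))/345733 = -50388*1/345733 = -50388/345733 ≈ -0.14574)
-1439842 - u = -1439842 - 1*(-50388/345733) = -1439842 + 50388/345733 = -497800843798/345733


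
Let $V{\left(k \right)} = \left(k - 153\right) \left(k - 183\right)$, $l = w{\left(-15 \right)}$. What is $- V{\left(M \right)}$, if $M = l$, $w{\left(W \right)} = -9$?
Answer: $-31104$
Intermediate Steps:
$l = -9$
$M = -9$
$V{\left(k \right)} = \left(-183 + k\right) \left(-153 + k\right)$ ($V{\left(k \right)} = \left(k - 153\right) \left(-183 + k\right) = \left(-153 + k\right) \left(-183 + k\right) = \left(-183 + k\right) \left(-153 + k\right)$)
$- V{\left(M \right)} = - (27999 + \left(-9\right)^{2} - -3024) = - (27999 + 81 + 3024) = \left(-1\right) 31104 = -31104$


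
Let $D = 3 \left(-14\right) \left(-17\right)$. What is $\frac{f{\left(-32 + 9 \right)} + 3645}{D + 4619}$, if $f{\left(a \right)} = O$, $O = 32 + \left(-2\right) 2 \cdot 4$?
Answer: $\frac{3661}{5333} \approx 0.68648$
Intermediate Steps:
$D = 714$ ($D = \left(-42\right) \left(-17\right) = 714$)
$O = 16$ ($O = 32 - 16 = 16$)
$f{\left(a \right)} = 16$
$\frac{f{\left(-32 + 9 \right)} + 3645}{D + 4619} = \frac{16 + 3645}{714 + 4619} = \frac{3661}{5333}$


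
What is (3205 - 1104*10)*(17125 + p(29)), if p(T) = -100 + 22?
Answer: -133563245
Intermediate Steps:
p(T) = -78
(3205 - 1104*10)*(17125 + p(29)) = (3205 - 1104*10)*(17125 - 78) = (3205 - 11040)*17047 = -7835*17047 = -133563245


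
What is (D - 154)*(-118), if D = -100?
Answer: 29972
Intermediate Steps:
(D - 154)*(-118) = (-100 - 154)*(-118) = -254*(-118) = 29972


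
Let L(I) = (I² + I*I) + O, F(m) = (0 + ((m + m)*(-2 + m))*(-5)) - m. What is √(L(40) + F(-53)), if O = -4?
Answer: I*√25901 ≈ 160.94*I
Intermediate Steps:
F(m) = -m - 10*m*(-2 + m) (F(m) = (0 + ((2*m)*(-2 + m))*(-5)) - m = (0 + (2*m*(-2 + m))*(-5)) - m = (0 - 10*m*(-2 + m)) - m = -10*m*(-2 + m) - m = -m - 10*m*(-2 + m))
L(I) = -4 + 2*I² (L(I) = (I² + I*I) - 4 = (I² + I²) - 4 = 2*I² - 4 = -4 + 2*I²)
√(L(40) + F(-53)) = √((-4 + 2*40²) - 53*(19 - 10*(-53))) = √((-4 + 2*1600) - 53*(19 + 530)) = √((-4 + 3200) - 53*549) = √(3196 - 29097) = √(-25901) = I*√25901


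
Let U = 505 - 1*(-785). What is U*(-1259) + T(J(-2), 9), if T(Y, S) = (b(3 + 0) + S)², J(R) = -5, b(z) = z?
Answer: -1623966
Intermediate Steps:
U = 1290 (U = 505 + 785 = 1290)
T(Y, S) = (3 + S)² (T(Y, S) = ((3 + 0) + S)² = (3 + S)²)
U*(-1259) + T(J(-2), 9) = 1290*(-1259) + (3 + 9)² = -1624110 + 12² = -1624110 + 144 = -1623966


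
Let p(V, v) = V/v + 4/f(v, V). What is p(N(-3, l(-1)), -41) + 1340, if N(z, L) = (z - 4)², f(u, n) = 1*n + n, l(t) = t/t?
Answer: 2689741/2009 ≈ 1338.8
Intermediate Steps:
l(t) = 1
f(u, n) = 2*n (f(u, n) = n + n = 2*n)
N(z, L) = (-4 + z)²
p(V, v) = 2/V + V/v (p(V, v) = V/v + 4/((2*V)) = V/v + 4*(1/(2*V)) = V/v + 2/V = 2/V + V/v)
p(N(-3, l(-1)), -41) + 1340 = (2/((-4 - 3)²) + (-4 - 3)²/(-41)) + 1340 = (2/((-7)²) + (-7)²*(-1/41)) + 1340 = (2/49 + 49*(-1/41)) + 1340 = (2*(1/49) - 49/41) + 1340 = (2/49 - 49/41) + 1340 = -2319/2009 + 1340 = 2689741/2009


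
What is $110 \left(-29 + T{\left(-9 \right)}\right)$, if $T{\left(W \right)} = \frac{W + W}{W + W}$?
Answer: $-3080$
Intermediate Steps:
$T{\left(W \right)} = 1$ ($T{\left(W \right)} = \frac{2 W}{2 W} = 2 W \frac{1}{2 W} = 1$)
$110 \left(-29 + T{\left(-9 \right)}\right) = 110 \left(-29 + 1\right) = 110 \left(-28\right) = -3080$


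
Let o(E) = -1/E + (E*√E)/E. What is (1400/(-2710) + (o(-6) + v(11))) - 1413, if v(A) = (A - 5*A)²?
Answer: 849829/1626 + I*√6 ≈ 522.65 + 2.4495*I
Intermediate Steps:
o(E) = √E - 1/E (o(E) = -1/E + E^(3/2)/E = -1/E + √E = √E - 1/E)
v(A) = 16*A² (v(A) = (-4*A)² = 16*A²)
(1400/(-2710) + (o(-6) + v(11))) - 1413 = (1400/(-2710) + ((-1 + (-6)^(3/2))/(-6) + 16*11²)) - 1413 = (1400*(-1/2710) + (-(-1 - 6*I*√6)/6 + 16*121)) - 1413 = (-140/271 + ((⅙ + I*√6) + 1936)) - 1413 = (-140/271 + (11617/6 + I*√6)) - 1413 = (3147367/1626 + I*√6) - 1413 = 849829/1626 + I*√6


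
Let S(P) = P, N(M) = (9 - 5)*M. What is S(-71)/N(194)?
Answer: -71/776 ≈ -0.091495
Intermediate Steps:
N(M) = 4*M
S(-71)/N(194) = -71/(4*194) = -71/776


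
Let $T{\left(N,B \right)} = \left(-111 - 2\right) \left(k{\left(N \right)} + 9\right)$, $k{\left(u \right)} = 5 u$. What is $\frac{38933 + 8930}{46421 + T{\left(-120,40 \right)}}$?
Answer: $\frac{47863}{113204} \approx 0.4228$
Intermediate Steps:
$T{\left(N,B \right)} = -1017 - 565 N$ ($T{\left(N,B \right)} = \left(-111 - 2\right) \left(5 N + 9\right) = - 113 \left(9 + 5 N\right) = -1017 - 565 N$)
$\frac{38933 + 8930}{46421 + T{\left(-120,40 \right)}} = \frac{38933 + 8930}{46421 - -66783} = \frac{47863}{46421 + \left(-1017 + 67800\right)} = \frac{47863}{46421 + 66783} = \frac{47863}{113204}$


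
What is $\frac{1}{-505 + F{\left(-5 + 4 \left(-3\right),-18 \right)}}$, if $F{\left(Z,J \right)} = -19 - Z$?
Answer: $- \frac{1}{507} \approx -0.0019724$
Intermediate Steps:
$\frac{1}{-505 + F{\left(-5 + 4 \left(-3\right),-18 \right)}} = \frac{1}{-505 - \left(14 - 12\right)} = \frac{1}{-505 - 2} = \frac{1}{-507} = - \frac{1}{507}$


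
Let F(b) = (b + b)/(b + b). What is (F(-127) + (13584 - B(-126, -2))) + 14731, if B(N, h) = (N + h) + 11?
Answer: 28433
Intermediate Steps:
B(N, h) = 11 + N + h
F(b) = 1 (F(b) = (2*b)/((2*b)) = (2*b)*(1/(2*b)) = 1)
(F(-127) + (13584 - B(-126, -2))) + 14731 = (1 + (13584 - (11 - 126 - 2))) + 14731 = (1 + (13584 - 1*(-117))) + 14731 = (1 + (13584 + 117)) + 14731 = (1 + 13701) + 14731 = 13702 + 14731 = 28433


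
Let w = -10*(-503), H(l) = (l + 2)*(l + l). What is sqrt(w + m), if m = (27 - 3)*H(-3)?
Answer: sqrt(5174) ≈ 71.931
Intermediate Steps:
H(l) = 2*l*(2 + l) (H(l) = (2 + l)*(2*l) = 2*l*(2 + l))
m = 144 (m = (27 - 3)*(2*(-3)*(2 - 3)) = 24*(2*(-3)*(-1)) = 24*6 = 144)
w = 5030
sqrt(w + m) = sqrt(5030 + 144) = sqrt(5174)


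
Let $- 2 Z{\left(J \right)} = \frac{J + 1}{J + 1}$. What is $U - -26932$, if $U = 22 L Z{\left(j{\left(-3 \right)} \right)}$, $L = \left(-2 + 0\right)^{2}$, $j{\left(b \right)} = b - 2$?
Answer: $26888$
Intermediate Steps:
$j{\left(b \right)} = -2 + b$
$Z{\left(J \right)} = - \frac{1}{2}$ ($Z{\left(J \right)} = - \frac{\left(J + 1\right) \frac{1}{J + 1}}{2} = - \frac{\left(1 + J\right) \frac{1}{1 + J}}{2} = \left(- \frac{1}{2}\right) 1 = - \frac{1}{2}$)
$L = 4$ ($L = \left(-2\right)^{2} = 4$)
$U = -44$ ($U = 22 \cdot 4 \left(- \frac{1}{2}\right) = 88 \left(- \frac{1}{2}\right) = -44$)
$U - -26932 = -44 - -26932 = -44 + 26932 = 26888$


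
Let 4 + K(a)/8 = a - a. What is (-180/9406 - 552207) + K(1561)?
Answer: -2597180107/4703 ≈ -5.5224e+5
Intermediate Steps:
K(a) = -32 (K(a) = -32 + 8*(a - a) = -32 + 8*0 = -32 + 0 = -32)
(-180/9406 - 552207) + K(1561) = (-180/9406 - 552207) - 32 = ((1/9406)*(-180) - 552207) - 32 = (-90/4703 - 552207) - 32 = -2597029611/4703 - 32 = -2597180107/4703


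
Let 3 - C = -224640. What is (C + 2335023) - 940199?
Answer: 1619467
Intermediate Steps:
C = 224643 (C = 3 - 1*(-224640) = 3 + 224640 = 224643)
(C + 2335023) - 940199 = (224643 + 2335023) - 940199 = 2559666 - 940199 = 1619467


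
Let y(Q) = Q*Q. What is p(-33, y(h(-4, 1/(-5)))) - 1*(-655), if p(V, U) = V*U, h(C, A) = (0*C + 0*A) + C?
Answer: 127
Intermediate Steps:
h(C, A) = C (h(C, A) = (0 + 0) + C = 0 + C = C)
y(Q) = Q²
p(V, U) = U*V
p(-33, y(h(-4, 1/(-5)))) - 1*(-655) = (-4)²*(-33) - 1*(-655) = 16*(-33) + 655 = -528 + 655 = 127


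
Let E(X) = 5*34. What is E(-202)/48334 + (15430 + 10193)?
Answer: 619231126/24167 ≈ 25623.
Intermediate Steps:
E(X) = 170
E(-202)/48334 + (15430 + 10193) = 170/48334 + (15430 + 10193) = 170*(1/48334) + 25623 = 85/24167 + 25623 = 619231126/24167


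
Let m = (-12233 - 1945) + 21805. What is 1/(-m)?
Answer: -1/7627 ≈ -0.00013111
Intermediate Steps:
m = 7627 (m = -14178 + 21805 = 7627)
1/(-m) = 1/(-1*7627) = 1/(-7627) = -1/7627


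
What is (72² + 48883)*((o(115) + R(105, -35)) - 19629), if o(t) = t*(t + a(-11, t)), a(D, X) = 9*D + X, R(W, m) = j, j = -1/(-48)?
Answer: -11844511757/48 ≈ -2.4676e+8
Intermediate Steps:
j = 1/48 (j = -1*(-1/48) = 1/48 ≈ 0.020833)
R(W, m) = 1/48
a(D, X) = X + 9*D
o(t) = t*(-99 + 2*t) (o(t) = t*(t + (t + 9*(-11))) = t*(t + (t - 99)) = t*(t + (-99 + t)) = t*(-99 + 2*t))
(72² + 48883)*((o(115) + R(105, -35)) - 19629) = (72² + 48883)*((115*(-99 + 2*115) + 1/48) - 19629) = (5184 + 48883)*((115*(-99 + 230) + 1/48) - 19629) = 54067*((115*131 + 1/48) - 19629) = 54067*((15065 + 1/48) - 19629) = 54067*(723121/48 - 19629) = 54067*(-219071/48) = -11844511757/48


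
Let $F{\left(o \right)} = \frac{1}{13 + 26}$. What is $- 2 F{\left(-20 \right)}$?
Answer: $- \frac{2}{39} \approx -0.051282$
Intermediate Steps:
$F{\left(o \right)} = \frac{1}{39}$
$- 2 F{\left(-20 \right)} = \left(-2\right) \frac{1}{39} = - \frac{2}{39}$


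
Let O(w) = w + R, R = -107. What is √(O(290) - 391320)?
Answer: I*√391137 ≈ 625.41*I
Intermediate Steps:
O(w) = -107 + w (O(w) = w - 107 = -107 + w)
√(O(290) - 391320) = √((-107 + 290) - 391320) = √(183 - 391320) = √(-391137) = I*√391137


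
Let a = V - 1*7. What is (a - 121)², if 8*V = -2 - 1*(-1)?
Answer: 1050625/64 ≈ 16416.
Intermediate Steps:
V = -⅛ (V = (-2 - 1*(-1))/8 = (-2 + 1)/8 = (⅛)*(-1) = -⅛ ≈ -0.12500)
a = -57/8 (a = -⅛ - 1*7 = -⅛ - 7 = -57/8 ≈ -7.1250)
(a - 121)² = (-57/8 - 121)² = (-1025/8)² = 1050625/64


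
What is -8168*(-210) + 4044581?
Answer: 5759861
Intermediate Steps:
-8168*(-210) + 4044581 = 1715280 + 4044581 = 5759861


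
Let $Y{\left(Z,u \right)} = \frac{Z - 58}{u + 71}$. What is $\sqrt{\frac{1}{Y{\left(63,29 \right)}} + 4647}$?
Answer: $\sqrt{4667} \approx 68.315$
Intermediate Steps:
$Y{\left(Z,u \right)} = \frac{-58 + Z}{71 + u}$
$\sqrt{\frac{1}{Y{\left(63,29 \right)}} + 4647} = \sqrt{\frac{1}{\frac{1}{71 + 29} \left(-58 + 63\right)} + 4647} = \sqrt{\frac{1}{\frac{1}{100} \cdot 5} + 4647} = \sqrt{\frac{1}{\frac{1}{20}} + 4647} = \sqrt{20 + 4647} = \sqrt{4667}$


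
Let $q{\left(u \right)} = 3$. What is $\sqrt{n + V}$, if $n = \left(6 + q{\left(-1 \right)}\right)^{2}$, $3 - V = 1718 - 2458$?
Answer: $2 \sqrt{206} \approx 28.705$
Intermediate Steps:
$V = 743$ ($V = 3 - \left(1718 - 2458\right) = 3 - -740 = 3 + 740 = 743$)
$n = 81$ ($n = \left(6 + 3\right)^{2} = 9^{2} = 81$)
$\sqrt{n + V} = \sqrt{81 + 743} = \sqrt{824} = 2 \sqrt{206}$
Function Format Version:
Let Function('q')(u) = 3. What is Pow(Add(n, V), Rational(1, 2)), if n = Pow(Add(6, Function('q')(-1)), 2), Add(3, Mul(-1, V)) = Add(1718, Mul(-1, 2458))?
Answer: Mul(2, Pow(206, Rational(1, 2))) ≈ 28.705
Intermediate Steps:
V = 743 (V = Add(3, Mul(-1, Add(1718, Mul(-1, 2458)))) = Add(3, Mul(-1, Add(1718, -2458))) = Add(3, Mul(-1, -740)) = Add(3, 740) = 743)
n = 81 (n = Pow(Add(6, 3), 2) = Pow(9, 2) = 81)
Pow(Add(n, V), Rational(1, 2)) = Pow(Add(81, 743), Rational(1, 2)) = Pow(824, Rational(1, 2)) = Mul(2, Pow(206, Rational(1, 2)))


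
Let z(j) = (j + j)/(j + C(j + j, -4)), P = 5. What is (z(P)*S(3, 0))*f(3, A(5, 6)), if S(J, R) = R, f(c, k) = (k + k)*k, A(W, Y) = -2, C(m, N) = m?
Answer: 0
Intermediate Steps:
f(c, k) = 2*k² (f(c, k) = (2*k)*k = 2*k²)
z(j) = ⅔ (z(j) = (j + j)/(j + (j + j)) = (2*j)/(j + 2*j) = (2*j)/((3*j)) = (2*j)*(1/(3*j)) = ⅔)
(z(P)*S(3, 0))*f(3, A(5, 6)) = ((⅔)*0)*(2*(-2)²) = 0*(2*4) = 0*8 = 0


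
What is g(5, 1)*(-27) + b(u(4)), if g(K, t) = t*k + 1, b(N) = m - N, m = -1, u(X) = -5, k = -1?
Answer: 4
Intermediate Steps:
b(N) = -1 - N
g(K, t) = 1 - t (g(K, t) = t*(-1) + 1 = -t + 1 = 1 - t)
g(5, 1)*(-27) + b(u(4)) = (1 - 1*1)*(-27) + (-1 - 1*(-5)) = (1 - 1)*(-27) + (-1 + 5) = 0*(-27) + 4 = 0 + 4 = 4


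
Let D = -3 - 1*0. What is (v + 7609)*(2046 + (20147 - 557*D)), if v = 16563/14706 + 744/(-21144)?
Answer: 20639478231716/113649 ≈ 1.8161e+8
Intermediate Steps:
D = -3 (D = -3 + 0 = -3)
v = 4712039/4318662 (v = 16563*(1/14706) + 744*(-1/21144) = 5521/4902 - 31/881 = 4712039/4318662 ≈ 1.0911)
(v + 7609)*(2046 + (20147 - 557*D)) = (4712039/4318662 + 7609)*(2046 + (20147 - 557*(-3))) = 32865411197*(2046 + (20147 + 1671))/4318662 = 32865411197*(2046 + 21818)/4318662 = (32865411197/4318662)*23864 = 20639478231716/113649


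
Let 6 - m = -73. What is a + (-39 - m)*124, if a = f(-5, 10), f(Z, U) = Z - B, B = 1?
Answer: -14638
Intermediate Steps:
m = 79 (m = 6 - 1*(-73) = 6 + 73 = 79)
f(Z, U) = -1 + Z (f(Z, U) = Z - 1*1 = Z - 1 = -1 + Z)
a = -6 (a = -1 - 5 = -6)
a + (-39 - m)*124 = -6 + (-39 - 1*79)*124 = -6 + (-39 - 79)*124 = -6 - 118*124 = -6 - 14632 = -14638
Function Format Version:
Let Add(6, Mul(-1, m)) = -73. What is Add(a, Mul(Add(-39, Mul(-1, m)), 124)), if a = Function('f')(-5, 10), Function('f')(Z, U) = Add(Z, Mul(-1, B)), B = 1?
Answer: -14638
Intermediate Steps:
m = 79 (m = Add(6, Mul(-1, -73)) = Add(6, 73) = 79)
Function('f')(Z, U) = Add(-1, Z) (Function('f')(Z, U) = Add(Z, Mul(-1, 1)) = Add(Z, -1) = Add(-1, Z))
a = -6 (a = Add(-1, -5) = -6)
Add(a, Mul(Add(-39, Mul(-1, m)), 124)) = Add(-6, Mul(Add(-39, Mul(-1, 79)), 124)) = Add(-6, Mul(Add(-39, -79), 124)) = Add(-6, Mul(-118, 124)) = Add(-6, -14632) = -14638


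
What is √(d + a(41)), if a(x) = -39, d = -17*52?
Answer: I*√923 ≈ 30.381*I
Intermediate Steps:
d = -884
√(d + a(41)) = √(-884 - 39) = √(-923) = I*√923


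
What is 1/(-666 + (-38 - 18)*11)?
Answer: -1/1282 ≈ -0.00078003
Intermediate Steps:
1/(-666 + (-38 - 18)*11) = 1/(-666 - 56*11) = 1/(-666 - 616) = 1/(-1282) = -1/1282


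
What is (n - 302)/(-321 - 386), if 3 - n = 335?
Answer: 634/707 ≈ 0.89675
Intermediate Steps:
n = -332 (n = 3 - 1*335 = 3 - 335 = -332)
(n - 302)/(-321 - 386) = (-332 - 302)/(-321 - 386) = -634/(-707) = -634*(-1/707) = 634/707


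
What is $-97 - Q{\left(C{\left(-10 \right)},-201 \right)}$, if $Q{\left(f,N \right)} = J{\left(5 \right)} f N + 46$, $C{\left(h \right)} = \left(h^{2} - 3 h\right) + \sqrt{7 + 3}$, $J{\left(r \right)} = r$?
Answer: $130507 + 1005 \sqrt{10} \approx 1.3369 \cdot 10^{5}$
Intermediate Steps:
$C{\left(h \right)} = \sqrt{10} + h^{2} - 3 h$ ($C{\left(h \right)} = \left(h^{2} - 3 h\right) + \sqrt{10} = \sqrt{10} + h^{2} - 3 h$)
$Q{\left(f,N \right)} = 46 + 5 N f$ ($Q{\left(f,N \right)} = 5 f N + 46 = 5 N f + 46 = 46 + 5 N f$)
$-97 - Q{\left(C{\left(-10 \right)},-201 \right)} = -97 - \left(46 + 5 \left(-201\right) \left(\sqrt{10} + \left(-10\right)^{2} - -30\right)\right) = -97 - \left(46 + 5 \left(-201\right) \left(\sqrt{10} + 100 + 30\right)\right) = -97 - \left(46 + 5 \left(-201\right) \left(130 + \sqrt{10}\right)\right) = -97 - \left(46 - \left(130650 + 1005 \sqrt{10}\right)\right) = -97 - \left(-130604 - 1005 \sqrt{10}\right) = -97 + \left(130604 + 1005 \sqrt{10}\right) = 130507 + 1005 \sqrt{10}$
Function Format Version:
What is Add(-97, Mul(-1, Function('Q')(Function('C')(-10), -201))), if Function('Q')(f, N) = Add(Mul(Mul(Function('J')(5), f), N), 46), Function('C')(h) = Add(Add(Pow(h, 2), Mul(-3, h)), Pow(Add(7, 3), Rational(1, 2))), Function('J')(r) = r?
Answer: Add(130507, Mul(1005, Pow(10, Rational(1, 2)))) ≈ 1.3369e+5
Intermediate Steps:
Function('C')(h) = Add(Pow(10, Rational(1, 2)), Pow(h, 2), Mul(-3, h)) (Function('C')(h) = Add(Add(Pow(h, 2), Mul(-3, h)), Pow(10, Rational(1, 2))) = Add(Pow(10, Rational(1, 2)), Pow(h, 2), Mul(-3, h)))
Function('Q')(f, N) = Add(46, Mul(5, N, f)) (Function('Q')(f, N) = Add(Mul(Mul(5, f), N), 46) = Add(Mul(5, N, f), 46) = Add(46, Mul(5, N, f)))
Add(-97, Mul(-1, Function('Q')(Function('C')(-10), -201))) = Add(-97, Mul(-1, Add(46, Mul(5, -201, Add(Pow(10, Rational(1, 2)), Pow(-10, 2), Mul(-3, -10)))))) = Add(-97, Mul(-1, Add(46, Mul(5, -201, Add(Pow(10, Rational(1, 2)), 100, 30))))) = Add(-97, Mul(-1, Add(46, Mul(5, -201, Add(130, Pow(10, Rational(1, 2))))))) = Add(-97, Mul(-1, Add(46, Add(-130650, Mul(-1005, Pow(10, Rational(1, 2))))))) = Add(-97, Mul(-1, Add(-130604, Mul(-1005, Pow(10, Rational(1, 2)))))) = Add(-97, Add(130604, Mul(1005, Pow(10, Rational(1, 2))))) = Add(130507, Mul(1005, Pow(10, Rational(1, 2))))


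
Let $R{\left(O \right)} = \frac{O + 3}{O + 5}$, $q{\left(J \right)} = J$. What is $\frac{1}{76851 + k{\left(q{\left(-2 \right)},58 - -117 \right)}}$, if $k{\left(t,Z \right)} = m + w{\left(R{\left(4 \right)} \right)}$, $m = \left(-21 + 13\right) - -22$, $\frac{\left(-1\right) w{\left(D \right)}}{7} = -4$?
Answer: $\frac{1}{76893} \approx 1.3005 \cdot 10^{-5}$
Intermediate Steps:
$R{\left(O \right)} = \frac{3 + O}{5 + O}$
$w{\left(D \right)} = 28$ ($w{\left(D \right)} = \left(-7\right) \left(-4\right) = 28$)
$m = 14$ ($m = -8 + 22 = 14$)
$k{\left(t,Z \right)} = 42$ ($k{\left(t,Z \right)} = 14 + 28 = 42$)
$\frac{1}{76851 + k{\left(q{\left(-2 \right)},58 - -117 \right)}} = \frac{1}{76851 + 42} = \frac{1}{76893}$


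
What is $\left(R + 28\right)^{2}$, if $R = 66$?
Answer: $8836$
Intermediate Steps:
$\left(R + 28\right)^{2} = \left(66 + 28\right)^{2} = 94^{2} = 8836$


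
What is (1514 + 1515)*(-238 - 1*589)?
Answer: -2504983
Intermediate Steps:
(1514 + 1515)*(-238 - 1*589) = 3029*(-238 - 589) = 3029*(-827) = -2504983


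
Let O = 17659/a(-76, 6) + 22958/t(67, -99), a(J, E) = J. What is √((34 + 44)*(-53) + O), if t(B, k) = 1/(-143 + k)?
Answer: I*√8028932201/38 ≈ 2358.0*I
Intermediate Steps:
O = -422261195/76 (O = 17659/(-76) + 22958/(1/(-143 - 99)) = 17659*(-1/76) + 22958/(1/(-242)) = -17659/76 + 22958/(-1/242) = -17659/76 + 22958*(-242) = -17659/76 - 5555836 = -422261195/76 ≈ -5.5561e+6)
√((34 + 44)*(-53) + O) = √((34 + 44)*(-53) - 422261195/76) = √(78*(-53) - 422261195/76) = √(-4134 - 422261195/76) = √(-422575379/76) = I*√8028932201/38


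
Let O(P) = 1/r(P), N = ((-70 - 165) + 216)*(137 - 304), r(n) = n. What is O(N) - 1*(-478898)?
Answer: 1519543355/3173 ≈ 4.7890e+5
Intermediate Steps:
N = 3173 (N = (-235 + 216)*(-167) = -19*(-167) = 3173)
O(P) = 1/P
O(N) - 1*(-478898) = 1/3173 - 1*(-478898) = 1/3173 + 478898 = 1519543355/3173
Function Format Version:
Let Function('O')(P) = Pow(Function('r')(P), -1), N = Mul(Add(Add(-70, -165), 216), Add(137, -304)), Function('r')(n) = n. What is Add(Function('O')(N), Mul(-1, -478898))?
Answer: Rational(1519543355, 3173) ≈ 4.7890e+5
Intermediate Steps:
N = 3173 (N = Mul(Add(-235, 216), -167) = Mul(-19, -167) = 3173)
Function('O')(P) = Pow(P, -1)
Add(Function('O')(N), Mul(-1, -478898)) = Add(Pow(3173, -1), Mul(-1, -478898)) = Add(Rational(1, 3173), 478898) = Rational(1519543355, 3173)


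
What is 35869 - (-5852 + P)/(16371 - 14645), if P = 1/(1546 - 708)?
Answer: 51885395147/1446388 ≈ 35872.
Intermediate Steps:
P = 1/838 ≈ 0.0011933
35869 - (-5852 + P)/(16371 - 14645) = 35869 - (-5852 + 1/838)/(16371 - 14645) = 35869 - (-4903975)/(838*1726) = 35869 - 1*(-4903975/1446388) = 35869 + 4903975/1446388 = 51885395147/1446388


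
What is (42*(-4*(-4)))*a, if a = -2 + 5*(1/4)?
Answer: -504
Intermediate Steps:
a = -¾ (a = -2 + 5*(1*(¼)) = -2 + 5*(¼) = -2 + 5/4 = -¾ ≈ -0.75000)
(42*(-4*(-4)))*a = (42*(-4*(-4)))*(-¾) = (42*16)*(-¾) = 672*(-¾) = -504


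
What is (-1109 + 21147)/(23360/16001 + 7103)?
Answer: 320628038/113678463 ≈ 2.8205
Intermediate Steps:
(-1109 + 21147)/(23360/16001 + 7103) = 20038/(23360*(1/16001) + 7103) = 20038/(23360/16001 + 7103) = 20038/(113678463/16001) = 20038*(16001/113678463) = 320628038/113678463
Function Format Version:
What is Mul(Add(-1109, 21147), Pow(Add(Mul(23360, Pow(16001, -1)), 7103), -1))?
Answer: Rational(320628038, 113678463) ≈ 2.8205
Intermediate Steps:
Mul(Add(-1109, 21147), Pow(Add(Mul(23360, Pow(16001, -1)), 7103), -1)) = Mul(20038, Pow(Add(Mul(23360, Rational(1, 16001)), 7103), -1)) = Mul(20038, Pow(Add(Rational(23360, 16001), 7103), -1)) = Mul(20038, Pow(Rational(113678463, 16001), -1)) = Mul(20038, Rational(16001, 113678463)) = Rational(320628038, 113678463)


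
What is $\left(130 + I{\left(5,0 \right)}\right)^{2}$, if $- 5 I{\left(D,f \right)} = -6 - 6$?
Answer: $\frac{438244}{25} \approx 17530.0$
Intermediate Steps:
$I{\left(D,f \right)} = \frac{12}{5}$ ($I{\left(D,f \right)} = - \frac{-6 - 6}{5} = \left(- \frac{1}{5}\right) \left(-12\right) = \frac{12}{5}$)
$\left(130 + I{\left(5,0 \right)}\right)^{2} = \left(130 + \frac{12}{5}\right)^{2} = \left(\frac{662}{5}\right)^{2} = \frac{438244}{25}$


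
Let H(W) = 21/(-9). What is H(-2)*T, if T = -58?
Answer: 406/3 ≈ 135.33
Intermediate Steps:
H(W) = -7/3 (H(W) = 21*(-1/9) = -7/3)
H(-2)*T = -7/3*(-58) = 406/3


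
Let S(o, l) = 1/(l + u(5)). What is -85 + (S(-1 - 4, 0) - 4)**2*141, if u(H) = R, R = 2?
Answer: 6569/4 ≈ 1642.3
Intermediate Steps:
u(H) = 2
S(o, l) = 1/(2 + l) (S(o, l) = 1/(l + 2) = 1/(2 + l))
-85 + (S(-1 - 4, 0) - 4)**2*141 = -85 + (1/(2 + 0) - 4)**2*141 = -85 + (1/2 - 4)**2*141 = -85 + (-7/2)**2*141 = -85 + (49/4)*141 = -85 + 6909/4 = 6569/4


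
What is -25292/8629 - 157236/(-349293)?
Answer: -2492509704/1004683099 ≈ -2.4809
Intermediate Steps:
-25292/8629 - 157236/(-349293) = -25292*1/8629 - 157236*(-1/349293) = -25292/8629 + 52412/116431 = -2492509704/1004683099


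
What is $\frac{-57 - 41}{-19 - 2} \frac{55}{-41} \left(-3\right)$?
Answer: $\frac{770}{41} \approx 18.78$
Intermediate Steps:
$\frac{-57 - 41}{-19 - 2} \frac{55}{-41} \left(-3\right) = - \frac{98}{-21} \cdot 55 \left(- \frac{1}{41}\right) \left(-3\right) = \left(-98\right) \left(- \frac{1}{21}\right) \left(- \frac{55}{41}\right) \left(-3\right) = \frac{14}{3} \left(- \frac{55}{41}\right) \left(-3\right) = \left(- \frac{770}{123}\right) \left(-3\right) = \frac{770}{41}$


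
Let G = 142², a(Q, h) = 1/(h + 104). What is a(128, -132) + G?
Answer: 564591/28 ≈ 20164.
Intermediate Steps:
a(Q, h) = 1/(104 + h)
G = 20164
a(128, -132) + G = 1/(104 - 132) + 20164 = 1/(-28) + 20164 = -1/28 + 20164 = 564591/28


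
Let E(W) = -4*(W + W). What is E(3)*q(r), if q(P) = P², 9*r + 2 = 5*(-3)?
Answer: -2312/27 ≈ -85.630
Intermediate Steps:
E(W) = -8*W
r = -17/9 (r = -2/9 + (5*(-3))/9 = -2/9 + (⅑)*(-15) = -2/9 - 5/3 = -17/9 ≈ -1.8889)
E(3)*q(r) = (-8*3)*(-17/9)² = -24*289/81 = -2312/27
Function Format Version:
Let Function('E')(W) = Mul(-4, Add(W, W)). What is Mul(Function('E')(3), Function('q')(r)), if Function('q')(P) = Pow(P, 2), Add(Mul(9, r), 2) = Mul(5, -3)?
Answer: Rational(-2312, 27) ≈ -85.630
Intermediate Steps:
Function('E')(W) = Mul(-8, W) (Function('E')(W) = Mul(-4, Mul(2, W)) = Mul(-8, W))
r = Rational(-17, 9) (r = Add(Rational(-2, 9), Mul(Rational(1, 9), Mul(5, -3))) = Add(Rational(-2, 9), Mul(Rational(1, 9), -15)) = Add(Rational(-2, 9), Rational(-5, 3)) = Rational(-17, 9) ≈ -1.8889)
Mul(Function('E')(3), Function('q')(r)) = Mul(Mul(-8, 3), Pow(Rational(-17, 9), 2)) = Mul(-24, Rational(289, 81)) = Rational(-2312, 27)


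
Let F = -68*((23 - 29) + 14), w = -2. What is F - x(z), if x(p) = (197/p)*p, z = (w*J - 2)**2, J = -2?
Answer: -741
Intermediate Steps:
F = -544 (F = -68*(-6 + 14) = -68*8 = -544)
z = 4 (z = (-2*(-2) - 2)**2 = (4 - 2)**2 = 2**2 = 4)
x(p) = 197
F - x(z) = -544 - 1*197 = -544 - 197 = -741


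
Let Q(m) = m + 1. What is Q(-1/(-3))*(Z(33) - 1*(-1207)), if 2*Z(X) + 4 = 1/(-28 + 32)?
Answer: 9641/6 ≈ 1606.8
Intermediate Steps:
Q(m) = 1 + m
Z(X) = -15/8 (Z(X) = -2 + 1/(2*(-28 + 32)) = -2 + (1/2)/4 = -2 + (1/2)*(1/4) = -2 + 1/8 = -15/8)
Q(-1/(-3))*(Z(33) - 1*(-1207)) = (1 - 1/(-3))*(-15/8 - 1*(-1207)) = (1 - 1*(-1/3))*(-15/8 + 1207) = (1 + 1/3)*(9641/8) = (4/3)*(9641/8) = 9641/6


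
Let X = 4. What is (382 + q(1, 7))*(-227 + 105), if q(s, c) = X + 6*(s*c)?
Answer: -52216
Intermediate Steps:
q(s, c) = 4 + 6*c*s (q(s, c) = 4 + 6*(s*c) = 4 + 6*(c*s) = 4 + 6*c*s)
(382 + q(1, 7))*(-227 + 105) = (382 + (4 + 6*7*1))*(-227 + 105) = (382 + (4 + 42))*(-122) = (382 + 46)*(-122) = 428*(-122) = -52216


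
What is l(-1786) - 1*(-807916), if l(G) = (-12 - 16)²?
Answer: 808700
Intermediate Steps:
l(G) = 784 (l(G) = (-28)² = 784)
l(-1786) - 1*(-807916) = 784 - 1*(-807916) = 784 + 807916 = 808700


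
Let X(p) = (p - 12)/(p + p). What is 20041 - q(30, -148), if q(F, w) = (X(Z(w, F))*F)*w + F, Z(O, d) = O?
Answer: 22411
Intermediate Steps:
X(p) = (-12 + p)/(2*p) (X(p) = (-12 + p)/((2*p)) = (-12 + p)*(1/(2*p)) = (-12 + p)/(2*p))
q(F, w) = F + F*(-12 + w)/2 (q(F, w) = (((-12 + w)/(2*w))*F)*w + F = (F*(-12 + w)/(2*w))*w + F = F*(-12 + w)/2 + F = F + F*(-12 + w)/2)
20041 - q(30, -148) = 20041 - 30*(-10 - 148)/2 = 20041 - 30*(-158)/2 = 20041 - 1*(-2370) = 20041 + 2370 = 22411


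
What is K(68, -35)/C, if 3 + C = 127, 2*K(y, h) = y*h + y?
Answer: -289/31 ≈ -9.3226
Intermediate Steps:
K(y, h) = y/2 + h*y/2 (K(y, h) = (y*h + y)/2 = (h*y + y)/2 = (y + h*y)/2 = y/2 + h*y/2)
C = 124 (C = -3 + 127 = 124)
K(68, -35)/C = ((1/2)*68*(1 - 35))/124 = ((1/2)*68*(-34))*(1/124) = -1156*1/124 = -289/31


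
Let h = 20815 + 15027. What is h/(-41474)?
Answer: -17921/20737 ≈ -0.86420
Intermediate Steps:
h = 35842
h/(-41474) = 35842/(-41474) = 35842*(-1/41474) = -17921/20737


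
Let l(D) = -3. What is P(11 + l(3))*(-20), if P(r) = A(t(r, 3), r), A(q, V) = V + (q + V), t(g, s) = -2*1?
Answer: -280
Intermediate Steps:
t(g, s) = -2
A(q, V) = q + 2*V (A(q, V) = V + (V + q) = q + 2*V)
P(r) = -2 + 2*r
P(11 + l(3))*(-20) = (-2 + 2*(11 - 3))*(-20) = (-2 + 2*8)*(-20) = (-2 + 16)*(-20) = 14*(-20) = -280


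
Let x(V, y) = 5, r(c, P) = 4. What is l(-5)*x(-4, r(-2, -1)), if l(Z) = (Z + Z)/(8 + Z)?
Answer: -50/3 ≈ -16.667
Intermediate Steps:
l(Z) = 2*Z/(8 + Z) (l(Z) = (2*Z)/(8 + Z) = 2*Z/(8 + Z))
l(-5)*x(-4, r(-2, -1)) = (2*(-5)/(8 - 5))*5 = (2*(-5)/3)*5 = (2*(-5)*(⅓))*5 = -10/3*5 = -50/3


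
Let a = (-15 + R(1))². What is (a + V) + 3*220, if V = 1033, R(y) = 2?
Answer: 1862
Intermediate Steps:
a = 169 (a = (-15 + 2)² = (-13)² = 169)
(a + V) + 3*220 = (169 + 1033) + 3*220 = 1202 + 660 = 1862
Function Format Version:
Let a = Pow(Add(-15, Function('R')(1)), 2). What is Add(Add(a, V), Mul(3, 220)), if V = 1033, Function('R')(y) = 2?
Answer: 1862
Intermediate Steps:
a = 169 (a = Pow(Add(-15, 2), 2) = Pow(-13, 2) = 169)
Add(Add(a, V), Mul(3, 220)) = Add(Add(169, 1033), Mul(3, 220)) = Add(1202, 660) = 1862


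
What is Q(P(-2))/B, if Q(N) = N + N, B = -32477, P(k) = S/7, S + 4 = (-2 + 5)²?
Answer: -10/227339 ≈ -4.3987e-5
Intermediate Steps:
S = 5 (S = -4 + (-2 + 5)² = -4 + 3² = -4 + 9 = 5)
P(k) = 5/7
Q(N) = 2*N
Q(P(-2))/B = (2*(5/7))/(-32477) = (10/7)*(-1/32477) = -10/227339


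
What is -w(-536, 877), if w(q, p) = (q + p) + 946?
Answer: -1287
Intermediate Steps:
w(q, p) = 946 + p + q (w(q, p) = (p + q) + 946 = 946 + p + q)
-w(-536, 877) = -(946 + 877 - 536) = -1*1287 = -1287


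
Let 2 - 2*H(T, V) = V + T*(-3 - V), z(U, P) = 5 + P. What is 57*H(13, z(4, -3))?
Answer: 3705/2 ≈ 1852.5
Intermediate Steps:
H(T, V) = 1 - V/2 - T*(-3 - V)/2 (H(T, V) = 1 - (V + T*(-3 - V))/2 = 1 + (-V/2 - T*(-3 - V)/2) = 1 - V/2 - T*(-3 - V)/2)
57*H(13, z(4, -3)) = 57*(1 - (5 - 3)/2 + (3/2)*13 + (½)*13*(5 - 3)) = 57*(1 - ½*2 + 39/2 + (½)*13*2) = 57*(1 - 1 + 39/2 + 13) = 57*(65/2) = 3705/2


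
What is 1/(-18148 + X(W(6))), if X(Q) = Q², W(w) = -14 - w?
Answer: -1/17748 ≈ -5.6344e-5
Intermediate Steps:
1/(-18148 + X(W(6))) = 1/(-18148 + (-14 - 1*6)²) = 1/(-18148 + (-14 - 6)²) = 1/(-18148 + (-20)²) = 1/(-18148 + 400) = 1/(-17748) = -1/17748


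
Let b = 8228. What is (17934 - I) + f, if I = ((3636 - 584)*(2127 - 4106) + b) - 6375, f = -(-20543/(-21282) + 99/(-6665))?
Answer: 859008778577993/141844530 ≈ 6.0560e+6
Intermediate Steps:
f = -134812177/141844530 (f = -(-20543*(-1/21282) + 99*(-1/6665)) = -(20543/21282 - 99/6665) = -1*134812177/141844530 = -134812177/141844530 ≈ -0.95042)
I = -6038055 (I = ((3636 - 584)*(2127 - 4106) + 8228) - 6375 = (3052*(-1979) + 8228) - 6375 = (-6039908 + 8228) - 6375 = -6031680 - 6375 = -6038055)
(17934 - I) + f = (17934 - 1*(-6038055)) - 134812177/141844530 = (17934 + 6038055) - 134812177/141844530 = 6055989 - 134812177/141844530 = 859008778577993/141844530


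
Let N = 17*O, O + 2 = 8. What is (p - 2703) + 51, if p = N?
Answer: -2550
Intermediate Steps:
O = 6 (O = -2 + 8 = 6)
N = 102 (N = 17*6 = 102)
p = 102
(p - 2703) + 51 = (102 - 2703) + 51 = -2601 + 51 = -2550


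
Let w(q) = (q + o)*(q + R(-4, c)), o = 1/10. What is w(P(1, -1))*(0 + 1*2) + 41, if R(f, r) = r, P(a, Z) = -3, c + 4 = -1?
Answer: 437/5 ≈ 87.400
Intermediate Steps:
c = -5 (c = -4 - 1 = -5)
o = 1/10 ≈ 0.10000
w(q) = (-5 + q)*(1/10 + q) (w(q) = (q + 1/10)*(q - 5) = (1/10 + q)*(-5 + q) = (-5 + q)*(1/10 + q))
w(P(1, -1))*(0 + 1*2) + 41 = (-1/2 + (-3)**2 - 49/10*(-3))*(0 + 1*2) + 41 = (-1/2 + 9 + 147/10)*(0 + 2) + 41 = (116/5)*2 + 41 = 232/5 + 41 = 437/5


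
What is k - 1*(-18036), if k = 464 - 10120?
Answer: 8380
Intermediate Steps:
k = -9656
k - 1*(-18036) = -9656 - 1*(-18036) = -9656 + 18036 = 8380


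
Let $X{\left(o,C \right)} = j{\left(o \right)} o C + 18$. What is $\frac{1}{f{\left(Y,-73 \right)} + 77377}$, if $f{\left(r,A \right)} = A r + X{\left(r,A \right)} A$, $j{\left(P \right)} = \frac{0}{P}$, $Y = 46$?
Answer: $\frac{1}{72705} \approx 1.3754 \cdot 10^{-5}$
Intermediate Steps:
$j{\left(P \right)} = 0$
$X{\left(o,C \right)} = 18$ ($X{\left(o,C \right)} = 0 o C + 18 = 0 C + 18 = 0 + 18 = 18$)
$f{\left(r,A \right)} = 18 A + A r$ ($f{\left(r,A \right)} = A r + 18 A = 18 A + A r$)
$\frac{1}{f{\left(Y,-73 \right)} + 77377} = \frac{1}{- 73 \left(18 + 46\right) + 77377} = \frac{1}{\left(-73\right) 64 + 77377} = \frac{1}{-4672 + 77377} = \frac{1}{72705}$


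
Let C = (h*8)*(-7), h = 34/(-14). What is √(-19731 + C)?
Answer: I*√19595 ≈ 139.98*I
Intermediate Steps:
h = -17/7 (h = 34*(-1/14) = -17/7 ≈ -2.4286)
C = 136 (C = -17/7*8*(-7) = -136/7*(-7) = 136)
√(-19731 + C) = √(-19731 + 136) = √(-19595) = I*√19595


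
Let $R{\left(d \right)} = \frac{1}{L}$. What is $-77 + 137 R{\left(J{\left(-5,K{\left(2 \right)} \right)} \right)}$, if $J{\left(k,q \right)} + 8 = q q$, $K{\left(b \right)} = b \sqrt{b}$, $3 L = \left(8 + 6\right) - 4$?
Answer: $- \frac{359}{10} \approx -35.9$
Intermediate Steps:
$L = \frac{10}{3}$ ($L = \frac{\left(8 + 6\right) - 4}{3} = \frac{14 - 4}{3} = \frac{1}{3} \cdot 10 = \frac{10}{3} \approx 3.3333$)
$K{\left(b \right)} = b^{\frac{3}{2}}$
$J{\left(k,q \right)} = -8 + q^{2}$ ($J{\left(k,q \right)} = -8 + q q = -8 + q^{2}$)
$R{\left(d \right)} = \frac{3}{10}$ ($R{\left(d \right)} = \frac{1}{\frac{10}{3}} = \frac{3}{10}$)
$-77 + 137 R{\left(J{\left(-5,K{\left(2 \right)} \right)} \right)} = -77 + 137 \cdot \frac{3}{10} = -77 + \frac{411}{10} = - \frac{359}{10}$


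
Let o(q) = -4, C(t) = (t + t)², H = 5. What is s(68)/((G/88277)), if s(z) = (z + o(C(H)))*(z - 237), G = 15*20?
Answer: -238701008/75 ≈ -3.1827e+6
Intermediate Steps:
C(t) = 4*t² (C(t) = (2*t)² = 4*t²)
G = 300
s(z) = (-237 + z)*(-4 + z) (s(z) = (z - 4)*(z - 237) = (-4 + z)*(-237 + z) = (-237 + z)*(-4 + z))
s(68)/((G/88277)) = (948 + 68² - 241*68)/((300/88277)) = (948 + 4624 - 16388)/((300*(1/88277))) = -10816/300/88277 = -10816*88277/300 = -238701008/75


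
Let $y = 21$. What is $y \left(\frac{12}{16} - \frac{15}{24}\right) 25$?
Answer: $\frac{525}{8} \approx 65.625$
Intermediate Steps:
$y \left(\frac{12}{16} - \frac{15}{24}\right) 25 = 21 \left(\frac{12}{16} - \frac{15}{24}\right) 25 = 21 \left(12 \cdot \frac{1}{16} - \frac{5}{8}\right) 25 = 21 \left(\frac{3}{4} - \frac{5}{8}\right) 25 = 21 \cdot \frac{1}{8} \cdot 25 = \frac{21}{8} \cdot 25 = \frac{525}{8}$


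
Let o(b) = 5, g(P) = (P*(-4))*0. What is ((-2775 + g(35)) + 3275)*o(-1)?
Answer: 2500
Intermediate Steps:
g(P) = 0 (g(P) = -4*P*0 = 0)
((-2775 + g(35)) + 3275)*o(-1) = ((-2775 + 0) + 3275)*5 = (-2775 + 3275)*5 = 500*5 = 2500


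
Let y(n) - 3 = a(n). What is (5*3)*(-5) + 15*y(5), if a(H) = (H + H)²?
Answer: 1470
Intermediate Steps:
a(H) = 4*H² (a(H) = (2*H)² = 4*H²)
y(n) = 3 + 4*n²
(5*3)*(-5) + 15*y(5) = (5*3)*(-5) + 15*(3 + 4*5²) = 15*(-5) + 15*(3 + 4*25) = -75 + 15*(3 + 100) = -75 + 15*103 = -75 + 1545 = 1470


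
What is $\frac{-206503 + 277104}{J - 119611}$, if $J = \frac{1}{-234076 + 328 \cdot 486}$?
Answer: $- \frac{5271635468}{8931114149} \approx -0.59025$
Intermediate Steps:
$J = - \frac{1}{74668}$ ($J = \frac{1}{-234076 + 159408} = \frac{1}{-74668} = - \frac{1}{74668} \approx -1.3393 \cdot 10^{-5}$)
$\frac{-206503 + 277104}{J - 119611} = \frac{-206503 + 277104}{- \frac{1}{74668} - 119611} = \frac{70601}{- \frac{8931114149}{74668}} = 70601 \left(- \frac{74668}{8931114149}\right) = - \frac{5271635468}{8931114149}$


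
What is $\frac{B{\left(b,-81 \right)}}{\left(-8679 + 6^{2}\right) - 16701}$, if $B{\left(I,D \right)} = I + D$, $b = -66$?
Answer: $\frac{49}{8448} \approx 0.0058002$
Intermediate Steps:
$B{\left(I,D \right)} = D + I$
$\frac{B{\left(b,-81 \right)}}{\left(-8679 + 6^{2}\right) - 16701} = \frac{-81 - 66}{\left(-8679 + 6^{2}\right) - 16701} = - \frac{147}{\left(-8679 + 36\right) - 16701} = - \frac{147}{-8643 - 16701} = - \frac{147}{-25344} = \left(-147\right) \left(- \frac{1}{25344}\right) = \frac{49}{8448}$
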